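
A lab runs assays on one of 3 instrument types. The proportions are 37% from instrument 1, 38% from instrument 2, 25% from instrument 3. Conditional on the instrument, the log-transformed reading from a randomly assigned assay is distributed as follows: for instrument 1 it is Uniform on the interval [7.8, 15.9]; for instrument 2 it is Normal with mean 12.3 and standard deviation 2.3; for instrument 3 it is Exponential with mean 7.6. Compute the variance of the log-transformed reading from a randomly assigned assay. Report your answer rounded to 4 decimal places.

Per component, 1: μ=11.85, E[X²]=145.89; 2: μ=12.3, E[X²]=156.58; 3: μ=7.6, E[X²]=115.52.
E[X] = 0.37·11.85 + 0.38·12.3 + 0.25·7.6 = 10.9585.
E[X²] = 0.37·145.89 + 0.38·156.58 + 0.25·115.52 = 142.36.
Var(X) = E[X²] − (E[X])² = 142.36 − 120.089 = 22.271.

22.2710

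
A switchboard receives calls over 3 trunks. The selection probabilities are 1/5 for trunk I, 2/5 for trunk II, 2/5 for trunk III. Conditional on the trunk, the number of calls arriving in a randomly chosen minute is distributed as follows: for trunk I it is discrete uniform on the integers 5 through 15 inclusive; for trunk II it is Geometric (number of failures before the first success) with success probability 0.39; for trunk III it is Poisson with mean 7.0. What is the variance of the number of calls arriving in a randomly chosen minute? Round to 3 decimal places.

Per component, I: μ=10, E[X²]=110; II: μ=1.5641, E[X²]=6.45694; III: μ=7, E[X²]=56.
E[X] = 0.2·10 + 0.4·1.5641 + 0.4·7 = 5.42564.
E[X²] = 0.2·110 + 0.4·6.45694 + 0.4·56 = 46.9828.
Var(X) = E[X²] − (E[X])² = 46.9828 − 29.4376 = 17.5452.

17.545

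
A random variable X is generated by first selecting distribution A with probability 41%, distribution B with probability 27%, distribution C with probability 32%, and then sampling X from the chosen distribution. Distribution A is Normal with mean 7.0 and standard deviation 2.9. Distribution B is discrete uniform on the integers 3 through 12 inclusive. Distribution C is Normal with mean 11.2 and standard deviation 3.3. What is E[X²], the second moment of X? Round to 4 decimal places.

84.5787

For each component E[X²] = Var + (mean)², giving A: 57.41; B: 64.5; C: 136.33.
Overall E[X²] = 0.41·57.41 + 0.27·64.5 + 0.32·136.33 = 84.5787.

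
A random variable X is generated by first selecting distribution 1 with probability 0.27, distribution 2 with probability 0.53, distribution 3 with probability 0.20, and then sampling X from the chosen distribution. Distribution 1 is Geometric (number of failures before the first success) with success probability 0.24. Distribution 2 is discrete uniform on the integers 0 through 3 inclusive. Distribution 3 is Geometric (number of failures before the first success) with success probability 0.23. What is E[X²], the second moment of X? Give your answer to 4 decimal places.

For each component E[X²] = Var + (mean)², giving 1: 23.2222; 2: 3.5; 3: 25.7637.
Overall E[X²] = 0.27·23.2222 + 0.53·3.5 + 0.2·25.7637 = 13.2777.

13.2777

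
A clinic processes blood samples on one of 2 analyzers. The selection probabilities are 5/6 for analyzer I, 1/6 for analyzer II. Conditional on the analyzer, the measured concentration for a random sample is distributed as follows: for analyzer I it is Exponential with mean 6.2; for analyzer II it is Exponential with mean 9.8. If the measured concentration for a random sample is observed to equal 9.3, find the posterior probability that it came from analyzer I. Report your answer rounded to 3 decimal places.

Likelihoods f(9.3 | ·): I: 0.0359887; II: 0.0395037.
Posterior ∝ prior × likelihood. Numerator for I: 0.833333·0.0359887 = 0.0299906.
Normalizing constant: 0.833333·0.0359887 + 0.166667·0.0395037 = 0.0365746.
P(I | observation) = 0.0299906 / 0.0365746 = 0.819986.

0.820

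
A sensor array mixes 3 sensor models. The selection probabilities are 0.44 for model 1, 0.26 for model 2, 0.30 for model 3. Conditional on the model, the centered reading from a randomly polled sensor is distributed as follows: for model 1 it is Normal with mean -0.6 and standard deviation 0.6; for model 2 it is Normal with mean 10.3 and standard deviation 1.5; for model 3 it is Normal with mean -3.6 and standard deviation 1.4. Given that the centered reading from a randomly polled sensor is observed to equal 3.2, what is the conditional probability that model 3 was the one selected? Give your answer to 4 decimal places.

0.4056

Likelihoods f(3.2 | ·): 1: 1.29641e-09; 2: 3.62874e-06; 3: 2.14724e-06.
Posterior ∝ prior × likelihood. Numerator for 3: 0.3·2.14724e-06 = 6.44171e-07.
Normalizing constant: 0.44·1.29641e-09 + 0.26·3.62874e-06 + 0.3·2.14724e-06 = 1.58821e-06.
P(3 | observation) = 6.44171e-07 / 1.58821e-06 = 0.405595.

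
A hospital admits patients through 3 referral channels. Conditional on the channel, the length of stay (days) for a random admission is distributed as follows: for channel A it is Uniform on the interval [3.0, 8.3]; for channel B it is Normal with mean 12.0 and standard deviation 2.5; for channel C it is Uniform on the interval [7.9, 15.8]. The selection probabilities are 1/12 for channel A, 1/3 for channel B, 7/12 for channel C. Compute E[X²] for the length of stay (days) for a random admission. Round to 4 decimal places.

For each component E[X²] = Var + (mean)², giving A: 34.2633; B: 150.25; C: 145.623.
Overall E[X²] = 0.0833333·34.2633 + 0.333333·150.25 + 0.583333·145.623 = 137.886.

137.8856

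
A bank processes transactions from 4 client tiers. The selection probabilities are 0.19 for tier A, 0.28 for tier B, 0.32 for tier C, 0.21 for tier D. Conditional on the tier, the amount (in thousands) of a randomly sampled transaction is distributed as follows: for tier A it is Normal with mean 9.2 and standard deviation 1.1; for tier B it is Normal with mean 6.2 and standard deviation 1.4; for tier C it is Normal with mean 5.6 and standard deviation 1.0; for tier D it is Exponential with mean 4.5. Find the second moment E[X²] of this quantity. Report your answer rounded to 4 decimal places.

46.4837

For each component E[X²] = Var + (mean)², giving A: 85.85; B: 40.4; C: 32.36; D: 40.5.
Overall E[X²] = 0.19·85.85 + 0.28·40.4 + 0.32·32.36 + 0.21·40.5 = 46.4837.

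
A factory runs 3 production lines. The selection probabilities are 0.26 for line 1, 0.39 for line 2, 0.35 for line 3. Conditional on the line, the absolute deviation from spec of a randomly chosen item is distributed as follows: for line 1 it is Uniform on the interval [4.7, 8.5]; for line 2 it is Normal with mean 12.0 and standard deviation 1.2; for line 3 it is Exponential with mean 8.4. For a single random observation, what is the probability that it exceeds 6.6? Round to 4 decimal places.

0.6795

Conditional on each line, P(X > 6.6): 1: 0.5; 2: 0.999997; 3: 0.455794.
By total probability, P(X > 6.6) = 0.26·0.5 + 0.39·0.999997 + 0.35·0.455794 = 0.679527.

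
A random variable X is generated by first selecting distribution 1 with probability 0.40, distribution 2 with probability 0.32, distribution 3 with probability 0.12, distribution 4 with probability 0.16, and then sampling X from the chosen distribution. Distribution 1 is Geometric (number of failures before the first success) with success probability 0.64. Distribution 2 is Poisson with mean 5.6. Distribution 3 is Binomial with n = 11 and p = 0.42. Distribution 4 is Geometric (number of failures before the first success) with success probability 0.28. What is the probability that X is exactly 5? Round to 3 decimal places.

Conditional on each component, P(X = 5): 1: 0.00386984; 2: 0.169711; 3: 0.229856; 4: 0.0541777.
By total probability, P(X = 5) = 0.4·0.00386984 + 0.32·0.169711 + 0.12·0.229856 + 0.16·0.0541777 = 0.0921066.

0.092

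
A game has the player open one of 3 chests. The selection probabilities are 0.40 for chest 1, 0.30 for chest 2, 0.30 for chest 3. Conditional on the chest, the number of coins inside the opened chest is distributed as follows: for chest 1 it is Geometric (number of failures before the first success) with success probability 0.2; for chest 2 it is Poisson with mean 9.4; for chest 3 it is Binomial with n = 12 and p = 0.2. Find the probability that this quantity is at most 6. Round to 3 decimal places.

0.667

Conditional on each chest, P(X ≤ 6): 1: 0.790285; 2: 0.172733; 3: 0.996097.
By total probability, P(X ≤ 6) = 0.4·0.790285 + 0.3·0.172733 + 0.3·0.996097 = 0.666763.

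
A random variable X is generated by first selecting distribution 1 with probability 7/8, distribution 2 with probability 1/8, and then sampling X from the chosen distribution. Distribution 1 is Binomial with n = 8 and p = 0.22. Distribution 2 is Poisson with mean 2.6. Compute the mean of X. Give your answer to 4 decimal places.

1.8650

Component means — 1: 1.76; 2: 2.6.
E[X] = 0.875·1.76 + 0.125·2.6 = 1.865.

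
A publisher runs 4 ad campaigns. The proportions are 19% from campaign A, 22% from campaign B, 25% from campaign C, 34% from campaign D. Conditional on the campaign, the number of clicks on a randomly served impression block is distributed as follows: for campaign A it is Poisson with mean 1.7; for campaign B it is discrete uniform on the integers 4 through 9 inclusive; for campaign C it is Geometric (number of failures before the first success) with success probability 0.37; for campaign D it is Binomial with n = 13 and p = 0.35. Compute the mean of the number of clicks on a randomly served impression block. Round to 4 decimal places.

3.7257

Component means — A: 1.7; B: 6.5; C: 1.7027; D: 4.55.
E[X] = 0.19·1.7 + 0.22·6.5 + 0.25·1.7027 + 0.34·4.55 = 3.72568.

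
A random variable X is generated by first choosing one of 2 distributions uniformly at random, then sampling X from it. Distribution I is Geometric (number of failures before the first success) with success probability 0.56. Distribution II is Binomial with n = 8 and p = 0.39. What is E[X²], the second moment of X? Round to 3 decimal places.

For each component E[X²] = Var + (mean)², giving I: 2.02041; II: 11.6376.
Overall E[X²] = 0.5·2.02041 + 0.5·11.6376 = 6.829.

6.829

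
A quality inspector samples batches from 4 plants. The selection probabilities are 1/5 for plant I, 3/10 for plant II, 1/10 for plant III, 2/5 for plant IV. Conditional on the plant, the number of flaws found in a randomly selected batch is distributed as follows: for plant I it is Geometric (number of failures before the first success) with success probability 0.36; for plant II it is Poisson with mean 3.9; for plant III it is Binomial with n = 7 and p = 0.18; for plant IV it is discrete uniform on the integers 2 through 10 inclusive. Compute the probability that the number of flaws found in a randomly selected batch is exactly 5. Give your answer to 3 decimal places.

Conditional on each plant, P(X = 5): I: 0.0386547; II: 0.152193; III: 0.00266815; IV: 0.111111.
By total probability, P(X = 5) = 0.2·0.0386547 + 0.3·0.152193 + 0.1·0.00266815 + 0.4·0.111111 = 0.0981.

0.098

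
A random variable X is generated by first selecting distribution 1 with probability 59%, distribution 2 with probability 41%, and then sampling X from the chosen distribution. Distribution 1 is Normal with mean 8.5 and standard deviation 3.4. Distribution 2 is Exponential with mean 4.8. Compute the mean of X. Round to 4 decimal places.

Component means — 1: 8.5; 2: 4.8.
E[X] = 0.59·8.5 + 0.41·4.8 = 6.983.

6.9830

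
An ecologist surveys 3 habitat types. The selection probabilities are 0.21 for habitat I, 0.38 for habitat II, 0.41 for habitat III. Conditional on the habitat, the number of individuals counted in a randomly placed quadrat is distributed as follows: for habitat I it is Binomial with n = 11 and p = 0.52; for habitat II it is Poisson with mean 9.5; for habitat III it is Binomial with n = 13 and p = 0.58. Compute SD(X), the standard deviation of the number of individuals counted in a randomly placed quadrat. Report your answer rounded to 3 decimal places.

2.740

Per component, I: μ=5.72, E[X²]=35.464; II: μ=9.5, E[X²]=99.75; III: μ=7.54, E[X²]=60.0184.
E[X] = 0.21·5.72 + 0.38·9.5 + 0.41·7.54 = 7.9026.
E[X²] = 0.21·35.464 + 0.38·99.75 + 0.41·60.0184 = 69.96.
Var(X) = E[X²] − (E[X])² = 69.96 − 62.4511 = 7.5089.
SD(X) = √7.5089 = 2.74024.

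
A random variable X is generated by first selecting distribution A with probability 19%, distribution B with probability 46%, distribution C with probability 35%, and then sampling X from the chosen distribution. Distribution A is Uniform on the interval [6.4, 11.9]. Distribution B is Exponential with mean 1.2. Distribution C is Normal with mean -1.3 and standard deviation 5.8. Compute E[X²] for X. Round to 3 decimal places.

30.077

For each component E[X²] = Var + (mean)², giving A: 86.2433; B: 2.88; C: 35.33.
Overall E[X²] = 0.19·86.2433 + 0.46·2.88 + 0.35·35.33 = 30.0765.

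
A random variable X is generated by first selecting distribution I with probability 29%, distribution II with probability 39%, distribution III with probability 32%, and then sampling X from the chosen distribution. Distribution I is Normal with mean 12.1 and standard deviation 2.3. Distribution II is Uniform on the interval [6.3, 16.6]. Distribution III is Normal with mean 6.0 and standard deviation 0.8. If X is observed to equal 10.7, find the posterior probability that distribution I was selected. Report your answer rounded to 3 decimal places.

0.525

Likelihoods f(10.7 | ·): I: 0.144121; II: 0.0970874; III: 1.59532e-08.
Posterior ∝ prior × likelihood. Numerator for I: 0.29·0.144121 = 0.0417951.
Normalizing constant: 0.29·0.144121 + 0.39·0.0970874 + 0.32·1.59532e-08 = 0.0796591.
P(I | observation) = 0.0417951 / 0.0796591 = 0.524674.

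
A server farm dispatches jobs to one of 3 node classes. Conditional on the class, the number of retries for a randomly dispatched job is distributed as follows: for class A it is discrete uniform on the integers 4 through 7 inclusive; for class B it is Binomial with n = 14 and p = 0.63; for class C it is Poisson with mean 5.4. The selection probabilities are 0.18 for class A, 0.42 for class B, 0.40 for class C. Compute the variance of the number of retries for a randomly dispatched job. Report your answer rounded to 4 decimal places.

6.5546

Per component, A: μ=5.5, E[X²]=31.5; B: μ=8.82, E[X²]=81.0558; C: μ=5.4, E[X²]=34.56.
E[X] = 0.18·5.5 + 0.42·8.82 + 0.4·5.4 = 6.8544.
E[X²] = 0.18·31.5 + 0.42·81.0558 + 0.4·34.56 = 53.5374.
Var(X) = E[X²] − (E[X])² = 53.5374 − 46.9828 = 6.55464.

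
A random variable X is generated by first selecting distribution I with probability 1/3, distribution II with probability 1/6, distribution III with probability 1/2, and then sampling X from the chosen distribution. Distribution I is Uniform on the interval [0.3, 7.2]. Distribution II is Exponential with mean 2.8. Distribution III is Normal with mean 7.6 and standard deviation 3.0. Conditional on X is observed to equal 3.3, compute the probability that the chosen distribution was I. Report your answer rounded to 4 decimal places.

0.5342

Likelihoods f(3.3 | ·): I: 0.144928; II: 0.109899; III: 0.0476071.
Posterior ∝ prior × likelihood. Numerator for I: 0.333333·0.144928 = 0.0483092.
Normalizing constant: 0.333333·0.144928 + 0.166667·0.109899 + 0.5·0.0476071 = 0.0904293.
P(I | observation) = 0.0483092 / 0.0904293 = 0.534221.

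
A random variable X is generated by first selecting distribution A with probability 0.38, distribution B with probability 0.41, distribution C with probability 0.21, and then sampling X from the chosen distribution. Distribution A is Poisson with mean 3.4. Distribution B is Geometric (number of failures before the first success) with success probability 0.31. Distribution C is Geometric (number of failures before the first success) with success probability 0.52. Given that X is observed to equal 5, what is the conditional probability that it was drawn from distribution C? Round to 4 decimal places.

Likelihoods P(X=5 | ·): A: 0.126361; B: 0.048485; C: 0.0132498.
Posterior ∝ prior × likelihood. Numerator for C: 0.21·0.0132498 = 0.00278246.
Normalizing constant: 0.38·0.126361 + 0.41·0.048485 + 0.21·0.0132498 = 0.0706784.
P(C | observation) = 0.00278246 / 0.0706784 = 0.0393679.

0.0394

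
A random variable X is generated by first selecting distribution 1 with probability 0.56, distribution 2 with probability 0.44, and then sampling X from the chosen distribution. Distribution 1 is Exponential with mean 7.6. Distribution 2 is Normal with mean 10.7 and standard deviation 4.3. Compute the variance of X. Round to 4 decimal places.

42.8491

Per component, 1: μ=7.6, E[X²]=115.52; 2: μ=10.7, E[X²]=132.98.
E[X] = 0.56·7.6 + 0.44·10.7 = 8.964.
E[X²] = 0.56·115.52 + 0.44·132.98 = 123.202.
Var(X) = E[X²] − (E[X])² = 123.202 − 80.3533 = 42.8491.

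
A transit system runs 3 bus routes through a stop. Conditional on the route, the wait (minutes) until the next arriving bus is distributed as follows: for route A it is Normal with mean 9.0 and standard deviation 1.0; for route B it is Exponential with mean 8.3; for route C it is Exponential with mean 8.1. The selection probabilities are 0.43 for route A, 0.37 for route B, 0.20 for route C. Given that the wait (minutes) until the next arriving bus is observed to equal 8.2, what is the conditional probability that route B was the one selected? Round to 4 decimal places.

Likelihoods f(8.2 | ·): A: 0.289692; B: 0.0448601; C: 0.04486.
Posterior ∝ prior × likelihood. Numerator for B: 0.37·0.0448601 = 0.0165982.
Normalizing constant: 0.43·0.289692 + 0.37·0.0448601 + 0.2·0.04486 = 0.150138.
P(B | observation) = 0.0165982 / 0.150138 = 0.110553.

0.1106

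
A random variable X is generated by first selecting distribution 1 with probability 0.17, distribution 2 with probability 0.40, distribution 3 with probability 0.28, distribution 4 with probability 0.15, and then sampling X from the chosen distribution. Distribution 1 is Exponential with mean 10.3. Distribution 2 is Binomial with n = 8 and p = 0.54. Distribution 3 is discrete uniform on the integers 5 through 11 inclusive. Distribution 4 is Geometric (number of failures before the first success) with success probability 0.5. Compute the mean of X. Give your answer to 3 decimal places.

5.869

Component means — 1: 10.3; 2: 4.32; 3: 8; 4: 1.
E[X] = 0.17·10.3 + 0.4·4.32 + 0.28·8 + 0.15·1 = 5.869.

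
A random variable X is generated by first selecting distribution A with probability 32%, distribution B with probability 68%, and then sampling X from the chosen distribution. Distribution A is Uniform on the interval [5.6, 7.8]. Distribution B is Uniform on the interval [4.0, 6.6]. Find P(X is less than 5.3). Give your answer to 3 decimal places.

0.340

Conditional on each component, P(X < 5.3): A: 0; B: 0.5.
By total probability, P(X < 5.3) = 0.32·0 + 0.68·0.5 = 0.34.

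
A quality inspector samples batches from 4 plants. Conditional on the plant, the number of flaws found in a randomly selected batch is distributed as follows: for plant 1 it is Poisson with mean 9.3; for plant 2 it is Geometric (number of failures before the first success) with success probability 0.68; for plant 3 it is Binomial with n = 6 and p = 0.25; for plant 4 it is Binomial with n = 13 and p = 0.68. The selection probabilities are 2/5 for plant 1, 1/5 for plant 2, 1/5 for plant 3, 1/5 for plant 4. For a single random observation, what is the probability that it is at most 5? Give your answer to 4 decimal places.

0.4446

Conditional on each plant, P(X ≤ 5): 1: 0.0986498; 2: 0.998926; 3: 0.999756; 4: 0.0271061.
By total probability, P(X ≤ 5) = 0.4·0.0986498 + 0.2·0.998926 + 0.2·0.999756 + 0.2·0.0271061 = 0.444618.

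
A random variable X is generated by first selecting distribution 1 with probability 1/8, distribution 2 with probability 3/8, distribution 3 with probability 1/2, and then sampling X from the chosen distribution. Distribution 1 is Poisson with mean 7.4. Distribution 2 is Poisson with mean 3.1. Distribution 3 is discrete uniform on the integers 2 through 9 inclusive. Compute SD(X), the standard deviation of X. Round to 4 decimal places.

2.6239

Per component, 1: μ=7.4, E[X²]=62.16; 2: μ=3.1, E[X²]=12.71; 3: μ=5.5, E[X²]=35.5.
E[X] = 0.125·7.4 + 0.375·3.1 + 0.5·5.5 = 4.8375.
E[X²] = 0.125·62.16 + 0.375·12.71 + 0.5·35.5 = 30.2863.
Var(X) = E[X²] − (E[X])² = 30.2863 − 23.4014 = 6.88484.
SD(X) = √6.88484 = 2.6239.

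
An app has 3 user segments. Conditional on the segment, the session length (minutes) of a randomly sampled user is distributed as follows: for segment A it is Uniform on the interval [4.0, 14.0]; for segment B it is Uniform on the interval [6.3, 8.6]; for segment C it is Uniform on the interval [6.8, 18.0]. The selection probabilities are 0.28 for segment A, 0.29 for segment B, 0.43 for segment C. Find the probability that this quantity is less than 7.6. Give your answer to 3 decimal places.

0.295

Conditional on each segment, P(X < 7.6): A: 0.36; B: 0.565217; C: 0.0714286.
By total probability, P(X < 7.6) = 0.28·0.36 + 0.29·0.565217 + 0.43·0.0714286 = 0.295427.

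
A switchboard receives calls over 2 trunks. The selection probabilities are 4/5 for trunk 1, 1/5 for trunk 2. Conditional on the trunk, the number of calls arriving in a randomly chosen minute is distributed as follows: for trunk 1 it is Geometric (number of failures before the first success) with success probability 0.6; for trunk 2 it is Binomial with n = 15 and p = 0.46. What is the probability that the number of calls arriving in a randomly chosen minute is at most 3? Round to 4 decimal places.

Conditional on each trunk, P(X ≤ 3): 1: 0.9744; 2: 0.0359375.
By total probability, P(X ≤ 3) = 0.8·0.9744 + 0.2·0.0359375 = 0.786707.

0.7867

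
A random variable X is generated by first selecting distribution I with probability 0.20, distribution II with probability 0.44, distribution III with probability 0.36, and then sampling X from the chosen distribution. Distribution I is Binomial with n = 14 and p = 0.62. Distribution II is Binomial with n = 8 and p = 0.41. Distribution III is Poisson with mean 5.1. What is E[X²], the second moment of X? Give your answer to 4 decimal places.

For each component E[X²] = Var + (mean)², giving I: 78.6408; II: 12.6936; III: 31.11.
Overall E[X²] = 0.2·78.6408 + 0.44·12.6936 + 0.36·31.11 = 32.5129.

32.5129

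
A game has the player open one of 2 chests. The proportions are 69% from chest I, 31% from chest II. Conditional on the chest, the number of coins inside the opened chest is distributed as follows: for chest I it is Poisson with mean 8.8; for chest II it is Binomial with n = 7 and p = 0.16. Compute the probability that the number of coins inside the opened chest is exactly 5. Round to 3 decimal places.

0.046

Conditional on each chest, P(X = 5): I: 0.0662889; II: 0.00155374.
By total probability, P(X = 5) = 0.69·0.0662889 + 0.31·0.00155374 = 0.046221.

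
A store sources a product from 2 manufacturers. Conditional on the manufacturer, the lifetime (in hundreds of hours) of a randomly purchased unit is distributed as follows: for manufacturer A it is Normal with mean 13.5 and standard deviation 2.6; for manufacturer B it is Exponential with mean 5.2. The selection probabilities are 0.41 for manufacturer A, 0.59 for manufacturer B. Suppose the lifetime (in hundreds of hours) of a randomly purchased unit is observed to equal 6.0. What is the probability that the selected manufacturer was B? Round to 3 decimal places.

0.973

Likelihoods f(6.0 | ·): A: 0.00239361; B: 0.0606579.
Posterior ∝ prior × likelihood. Numerator for B: 0.59·0.0606579 = 0.0357882.
Normalizing constant: 0.41·0.00239361 + 0.59·0.0606579 = 0.0367696.
P(B | observation) = 0.0357882 / 0.0367696 = 0.97331.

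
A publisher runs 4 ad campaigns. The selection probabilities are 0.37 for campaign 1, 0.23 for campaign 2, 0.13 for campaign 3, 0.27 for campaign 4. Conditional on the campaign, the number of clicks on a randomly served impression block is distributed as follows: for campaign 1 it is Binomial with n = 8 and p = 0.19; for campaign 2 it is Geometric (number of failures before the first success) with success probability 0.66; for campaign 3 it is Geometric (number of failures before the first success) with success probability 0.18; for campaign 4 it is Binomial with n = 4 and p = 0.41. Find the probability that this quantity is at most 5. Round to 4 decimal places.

Conditional on each campaign, P(X ≤ 5): 1: 0.999076; 2: 0.998455; 3: 0.695993; 4: 1.
By total probability, P(X ≤ 5) = 0.37·0.999076 + 0.23·0.998455 + 0.13·0.695993 + 0.27·1 = 0.959782.

0.9598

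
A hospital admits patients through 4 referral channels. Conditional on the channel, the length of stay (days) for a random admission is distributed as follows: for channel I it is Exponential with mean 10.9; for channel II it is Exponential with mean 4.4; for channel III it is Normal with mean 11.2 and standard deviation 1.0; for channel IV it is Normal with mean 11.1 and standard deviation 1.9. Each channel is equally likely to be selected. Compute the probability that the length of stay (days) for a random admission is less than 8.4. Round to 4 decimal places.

0.3673

Conditional on each channel, P(X < 8.4): I: 0.537284; II: 0.851785; III: 0.00255513; IV: 0.0776507.
By total probability, P(X < 8.4) = 0.25·0.537284 + 0.25·0.851785 + 0.25·0.00255513 + 0.25·0.0776507 = 0.367319.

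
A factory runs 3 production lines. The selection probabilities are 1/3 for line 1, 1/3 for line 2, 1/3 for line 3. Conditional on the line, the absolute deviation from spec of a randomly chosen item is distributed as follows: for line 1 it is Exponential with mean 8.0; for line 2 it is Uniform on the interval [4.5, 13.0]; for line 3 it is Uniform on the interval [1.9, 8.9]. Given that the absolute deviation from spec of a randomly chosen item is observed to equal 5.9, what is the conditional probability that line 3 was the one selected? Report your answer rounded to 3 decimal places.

0.446

Likelihoods f(5.9 | ·): 1: 0.0597885; 2: 0.117647; 3: 0.142857.
Posterior ∝ prior × likelihood. Numerator for 3: 0.333333·0.142857 = 0.047619.
Normalizing constant: 0.333333·0.0597885 + 0.333333·0.117647 + 0.333333·0.142857 = 0.106764.
P(3 | observation) = 0.047619 / 0.106764 = 0.446021.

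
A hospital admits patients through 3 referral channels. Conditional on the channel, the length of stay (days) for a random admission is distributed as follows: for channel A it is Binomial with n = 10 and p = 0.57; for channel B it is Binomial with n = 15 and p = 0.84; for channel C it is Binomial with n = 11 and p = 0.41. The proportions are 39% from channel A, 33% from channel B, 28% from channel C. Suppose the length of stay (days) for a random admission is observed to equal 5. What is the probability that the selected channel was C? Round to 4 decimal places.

Likelihoods P(X=5 | ·): A: 0.222904; B: 1.38087e-05; C: 0.225774.
Posterior ∝ prior × likelihood. Numerator for C: 0.28·0.225774 = 0.0632166.
Normalizing constant: 0.39·0.222904 + 0.33·1.38087e-05 + 0.28·0.225774 = 0.150154.
P(C | observation) = 0.0632166 / 0.150154 = 0.421013.

0.4210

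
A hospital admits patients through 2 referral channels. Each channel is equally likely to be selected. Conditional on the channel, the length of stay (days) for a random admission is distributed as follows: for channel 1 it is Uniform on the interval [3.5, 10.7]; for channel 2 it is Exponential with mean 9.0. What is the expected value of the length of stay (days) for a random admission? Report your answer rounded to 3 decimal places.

8.050

Component means — 1: 7.1; 2: 9.
E[X] = 0.5·7.1 + 0.5·9 = 8.05.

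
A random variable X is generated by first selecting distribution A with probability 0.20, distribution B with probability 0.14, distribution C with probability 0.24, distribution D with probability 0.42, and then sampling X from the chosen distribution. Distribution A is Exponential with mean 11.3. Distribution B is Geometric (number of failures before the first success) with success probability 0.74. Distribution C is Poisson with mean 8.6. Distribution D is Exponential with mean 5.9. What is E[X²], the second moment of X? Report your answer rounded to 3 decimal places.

For each component E[X²] = Var + (mean)², giving A: 255.38; B: 0.598247; C: 82.56; D: 69.62.
Overall E[X²] = 0.2·255.38 + 0.14·0.598247 + 0.24·82.56 + 0.42·69.62 = 100.215.

100.215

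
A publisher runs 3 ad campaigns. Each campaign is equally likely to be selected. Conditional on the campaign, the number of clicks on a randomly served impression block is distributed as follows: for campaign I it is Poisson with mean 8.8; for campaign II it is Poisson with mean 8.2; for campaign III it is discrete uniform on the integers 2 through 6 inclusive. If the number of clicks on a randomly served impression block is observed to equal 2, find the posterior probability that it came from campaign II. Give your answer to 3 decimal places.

0.043

Likelihoods P(X=2 | ·): I: 0.00583638; II: 0.00923385; III: 0.2.
Posterior ∝ prior × likelihood. Numerator for II: 0.333333·0.00923385 = 0.00307795.
Normalizing constant: 0.333333·0.00583638 + 0.333333·0.00923385 + 0.333333·0.2 = 0.0716901.
P(II | observation) = 0.00307795 / 0.0716901 = 0.0429341.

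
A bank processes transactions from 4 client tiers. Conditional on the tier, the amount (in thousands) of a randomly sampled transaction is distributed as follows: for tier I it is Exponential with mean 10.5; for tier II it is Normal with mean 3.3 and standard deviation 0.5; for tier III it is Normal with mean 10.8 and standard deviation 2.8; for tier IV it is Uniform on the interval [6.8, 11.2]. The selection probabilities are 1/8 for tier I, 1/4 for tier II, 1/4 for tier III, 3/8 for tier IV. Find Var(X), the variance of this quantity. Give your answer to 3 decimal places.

25.002

Per component, I: μ=10.5, E[X²]=220.5; II: μ=3.3, E[X²]=11.14; III: μ=10.8, E[X²]=124.48; IV: μ=9, E[X²]=82.6133.
E[X] = 0.125·10.5 + 0.25·3.3 + 0.25·10.8 + 0.375·9 = 8.2125.
E[X²] = 0.125·220.5 + 0.25·11.14 + 0.25·124.48 + 0.375·82.6133 = 92.4475.
Var(X) = E[X²] − (E[X])² = 92.4475 − 67.4452 = 25.0023.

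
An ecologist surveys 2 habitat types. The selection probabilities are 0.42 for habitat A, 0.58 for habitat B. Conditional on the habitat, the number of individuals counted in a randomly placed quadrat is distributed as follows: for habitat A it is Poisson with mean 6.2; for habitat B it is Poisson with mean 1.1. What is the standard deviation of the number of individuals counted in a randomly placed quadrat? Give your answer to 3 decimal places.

Per component, A: μ=6.2, E[X²]=44.64; B: μ=1.1, E[X²]=2.31.
E[X] = 0.42·6.2 + 0.58·1.1 = 3.242.
E[X²] = 0.42·44.64 + 0.58·2.31 = 20.0886.
Var(X) = E[X²] − (E[X])² = 20.0886 − 10.5106 = 9.57804.
SD(X) = √9.57804 = 3.09484.

3.095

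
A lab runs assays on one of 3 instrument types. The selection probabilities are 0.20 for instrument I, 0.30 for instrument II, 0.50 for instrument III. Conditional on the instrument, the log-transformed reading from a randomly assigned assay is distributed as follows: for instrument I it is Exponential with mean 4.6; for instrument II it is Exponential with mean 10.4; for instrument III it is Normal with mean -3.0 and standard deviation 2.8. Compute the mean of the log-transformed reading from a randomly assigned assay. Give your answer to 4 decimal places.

2.5400

Component means — I: 4.6; II: 10.4; III: -3.
E[X] = 0.2·4.6 + 0.3·10.4 + 0.5·-3 = 2.54.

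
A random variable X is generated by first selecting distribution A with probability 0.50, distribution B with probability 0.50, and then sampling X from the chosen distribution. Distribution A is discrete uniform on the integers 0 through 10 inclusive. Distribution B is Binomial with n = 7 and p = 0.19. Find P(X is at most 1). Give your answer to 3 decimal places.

0.393

Conditional on each component, P(X ≤ 1): A: 0.181818; B: 0.604399.
By total probability, P(X ≤ 1) = 0.5·0.181818 + 0.5·0.604399 = 0.393109.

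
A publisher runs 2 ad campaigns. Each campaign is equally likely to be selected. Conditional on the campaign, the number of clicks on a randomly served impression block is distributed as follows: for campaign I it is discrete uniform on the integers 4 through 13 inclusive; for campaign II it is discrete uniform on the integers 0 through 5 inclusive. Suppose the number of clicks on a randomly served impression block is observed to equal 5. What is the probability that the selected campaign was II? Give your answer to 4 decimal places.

0.6250

Likelihoods P(X=5 | ·): I: 0.1; II: 0.166667.
Posterior ∝ prior × likelihood. Numerator for II: 0.5·0.166667 = 0.0833333.
Normalizing constant: 0.5·0.1 + 0.5·0.166667 = 0.133333.
P(II | observation) = 0.0833333 / 0.133333 = 0.625.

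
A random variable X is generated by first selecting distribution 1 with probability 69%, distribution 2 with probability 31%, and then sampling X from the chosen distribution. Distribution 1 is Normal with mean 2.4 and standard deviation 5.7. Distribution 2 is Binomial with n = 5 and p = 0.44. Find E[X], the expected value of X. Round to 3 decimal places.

2.338

Component means — 1: 2.4; 2: 2.2.
E[X] = 0.69·2.4 + 0.31·2.2 = 2.338.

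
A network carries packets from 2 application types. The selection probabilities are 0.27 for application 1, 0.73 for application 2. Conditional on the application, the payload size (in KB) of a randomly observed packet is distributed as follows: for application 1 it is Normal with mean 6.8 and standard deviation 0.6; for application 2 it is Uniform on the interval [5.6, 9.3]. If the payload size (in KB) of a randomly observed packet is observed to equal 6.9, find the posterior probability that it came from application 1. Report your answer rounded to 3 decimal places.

0.473

Likelihoods f(6.9 | ·): 1: 0.655733; 2: 0.27027.
Posterior ∝ prior × likelihood. Numerator for 1: 0.27·0.655733 = 0.177048.
Normalizing constant: 0.27·0.655733 + 0.73·0.27027 = 0.374345.
P(1 | observation) = 0.177048 / 0.374345 = 0.472954.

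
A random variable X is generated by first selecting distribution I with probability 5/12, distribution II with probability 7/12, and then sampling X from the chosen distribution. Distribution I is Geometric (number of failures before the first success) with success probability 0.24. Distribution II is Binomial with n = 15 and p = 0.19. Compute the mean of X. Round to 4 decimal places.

2.9819

Component means — I: 3.16667; II: 2.85.
E[X] = 0.416667·3.16667 + 0.583333·2.85 = 2.98194.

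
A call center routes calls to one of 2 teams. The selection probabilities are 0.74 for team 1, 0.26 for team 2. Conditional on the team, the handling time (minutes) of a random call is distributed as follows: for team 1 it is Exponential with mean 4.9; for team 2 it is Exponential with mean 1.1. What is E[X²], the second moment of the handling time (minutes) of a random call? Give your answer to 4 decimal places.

36.1640

For each component E[X²] = Var + (mean)², giving 1: 48.02; 2: 2.42.
Overall E[X²] = 0.74·48.02 + 0.26·2.42 = 36.164.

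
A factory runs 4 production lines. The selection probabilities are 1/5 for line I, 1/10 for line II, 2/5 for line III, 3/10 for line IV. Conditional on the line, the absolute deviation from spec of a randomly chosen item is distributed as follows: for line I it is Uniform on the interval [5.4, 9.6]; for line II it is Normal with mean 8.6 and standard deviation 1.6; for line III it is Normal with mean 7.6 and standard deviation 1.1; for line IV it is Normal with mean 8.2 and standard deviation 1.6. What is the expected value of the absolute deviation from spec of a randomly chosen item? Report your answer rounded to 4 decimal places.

7.8600

Component means — I: 7.5; II: 8.6; III: 7.6; IV: 8.2.
E[X] = 0.2·7.5 + 0.1·8.6 + 0.4·7.6 + 0.3·8.2 = 7.86.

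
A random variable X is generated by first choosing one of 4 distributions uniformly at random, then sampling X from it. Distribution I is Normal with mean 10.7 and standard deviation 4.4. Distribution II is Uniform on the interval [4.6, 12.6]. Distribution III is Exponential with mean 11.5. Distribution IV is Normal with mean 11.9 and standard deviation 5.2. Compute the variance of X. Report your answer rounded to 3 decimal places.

Per component, I: μ=10.7, E[X²]=133.85; II: μ=8.6, E[X²]=79.2933; III: μ=11.5, E[X²]=264.5; IV: μ=11.9, E[X²]=168.65.
E[X] = 0.25·10.7 + 0.25·8.6 + 0.25·11.5 + 0.25·11.9 = 10.675.
E[X²] = 0.25·133.85 + 0.25·79.2933 + 0.25·264.5 + 0.25·168.65 = 161.573.
Var(X) = E[X²] − (E[X])² = 161.573 − 113.956 = 47.6177.

47.618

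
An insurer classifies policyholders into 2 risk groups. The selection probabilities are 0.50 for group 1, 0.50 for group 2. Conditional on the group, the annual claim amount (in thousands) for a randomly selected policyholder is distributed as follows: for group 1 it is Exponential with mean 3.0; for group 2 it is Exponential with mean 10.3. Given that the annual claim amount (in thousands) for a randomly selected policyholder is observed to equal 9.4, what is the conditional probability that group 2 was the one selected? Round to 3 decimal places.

Likelihoods f(9.4 | ·): 1: 0.0145241; 2: 0.0389777.
Posterior ∝ prior × likelihood. Numerator for 2: 0.5·0.0389777 = 0.0194889.
Normalizing constant: 0.5·0.0145241 + 0.5·0.0389777 = 0.0267509.
P(2 | observation) = 0.0194889 / 0.0267509 = 0.728531.

0.729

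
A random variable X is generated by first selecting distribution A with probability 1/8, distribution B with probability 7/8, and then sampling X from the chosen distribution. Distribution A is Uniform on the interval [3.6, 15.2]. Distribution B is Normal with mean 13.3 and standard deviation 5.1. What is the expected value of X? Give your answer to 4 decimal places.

Component means — A: 9.4; B: 13.3.
E[X] = 0.125·9.4 + 0.875·13.3 = 12.8125.

12.8125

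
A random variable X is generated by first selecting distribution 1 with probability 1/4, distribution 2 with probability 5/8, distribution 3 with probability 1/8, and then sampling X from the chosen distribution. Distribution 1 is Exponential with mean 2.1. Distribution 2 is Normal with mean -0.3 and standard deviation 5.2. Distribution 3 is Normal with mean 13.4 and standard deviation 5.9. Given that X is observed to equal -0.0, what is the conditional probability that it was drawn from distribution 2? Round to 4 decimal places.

0.2857

Likelihoods f(-0.0 | ·): 1: 0.47619; 2: 0.0765921; 3: 0.00512802.
Posterior ∝ prior × likelihood. Numerator for 2: 0.625·0.0765921 = 0.0478701.
Normalizing constant: 0.25·0.47619 + 0.625·0.0765921 + 0.125·0.00512802 = 0.167559.
P(2 | observation) = 0.0478701 / 0.167559 = 0.285691.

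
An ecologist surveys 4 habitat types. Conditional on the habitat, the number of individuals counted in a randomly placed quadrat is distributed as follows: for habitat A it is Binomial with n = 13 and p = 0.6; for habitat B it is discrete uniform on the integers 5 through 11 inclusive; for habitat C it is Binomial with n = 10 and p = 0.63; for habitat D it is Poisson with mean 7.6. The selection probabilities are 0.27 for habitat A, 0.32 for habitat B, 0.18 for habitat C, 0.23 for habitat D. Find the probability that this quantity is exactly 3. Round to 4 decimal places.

Conditional on each habitat, P(X = 3): A: 0.00647768; B: 0; C: 0.0284849; D: 0.0366144.
By total probability, P(X = 3) = 0.27·0.00647768 + 0.32·0 + 0.18·0.0284849 + 0.23·0.0366144 = 0.0152976.

0.0153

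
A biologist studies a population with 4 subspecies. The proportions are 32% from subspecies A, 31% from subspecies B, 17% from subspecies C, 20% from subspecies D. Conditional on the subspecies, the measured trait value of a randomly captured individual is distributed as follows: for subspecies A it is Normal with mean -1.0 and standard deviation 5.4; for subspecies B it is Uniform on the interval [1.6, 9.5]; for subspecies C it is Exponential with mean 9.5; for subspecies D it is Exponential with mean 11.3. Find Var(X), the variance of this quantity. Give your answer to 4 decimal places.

74.7423

Per component, A: μ=-1, E[X²]=30.16; B: μ=5.55, E[X²]=36.0033; C: μ=9.5, E[X²]=180.5; D: μ=11.3, E[X²]=255.38.
E[X] = 0.32·-1 + 0.31·5.55 + 0.17·9.5 + 0.2·11.3 = 5.2755.
E[X²] = 0.32·30.16 + 0.31·36.0033 + 0.17·180.5 + 0.2·255.38 = 102.573.
Var(X) = E[X²] − (E[X])² = 102.573 − 27.8309 = 74.7423.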